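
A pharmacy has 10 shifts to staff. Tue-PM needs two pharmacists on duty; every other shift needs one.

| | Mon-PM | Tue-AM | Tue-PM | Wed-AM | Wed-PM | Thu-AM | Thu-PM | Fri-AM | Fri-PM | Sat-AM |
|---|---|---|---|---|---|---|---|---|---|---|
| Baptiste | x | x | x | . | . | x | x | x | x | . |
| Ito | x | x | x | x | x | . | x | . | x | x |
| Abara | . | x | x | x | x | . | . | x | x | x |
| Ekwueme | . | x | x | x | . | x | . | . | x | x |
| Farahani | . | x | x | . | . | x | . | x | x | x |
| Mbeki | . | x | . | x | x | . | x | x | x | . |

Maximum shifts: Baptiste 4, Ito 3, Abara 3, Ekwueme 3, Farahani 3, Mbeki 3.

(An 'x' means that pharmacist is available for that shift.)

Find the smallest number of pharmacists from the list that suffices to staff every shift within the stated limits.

11 slots to fill and no one can take more than 4, so at least ⌈11/4⌉ = 3 pharmacists are needed.
Any 3 pharmacists together have capacity at most 4+3+3 = 10 < 11 slots, so 3 can never suffice.
Baptiste, Ito, Abara, and Ekwueme alone can cover everything: Mon-PM→Baptiste, Tue-AM→Abara, Tue-PM→Abara+Ekwueme, Wed-AM→Ito, Wed-PM→Ito, Thu-AM→Baptiste, Thu-PM→Baptiste, Fri-AM→Baptiste, Fri-PM→Abara, Sat-AM→Ito.

4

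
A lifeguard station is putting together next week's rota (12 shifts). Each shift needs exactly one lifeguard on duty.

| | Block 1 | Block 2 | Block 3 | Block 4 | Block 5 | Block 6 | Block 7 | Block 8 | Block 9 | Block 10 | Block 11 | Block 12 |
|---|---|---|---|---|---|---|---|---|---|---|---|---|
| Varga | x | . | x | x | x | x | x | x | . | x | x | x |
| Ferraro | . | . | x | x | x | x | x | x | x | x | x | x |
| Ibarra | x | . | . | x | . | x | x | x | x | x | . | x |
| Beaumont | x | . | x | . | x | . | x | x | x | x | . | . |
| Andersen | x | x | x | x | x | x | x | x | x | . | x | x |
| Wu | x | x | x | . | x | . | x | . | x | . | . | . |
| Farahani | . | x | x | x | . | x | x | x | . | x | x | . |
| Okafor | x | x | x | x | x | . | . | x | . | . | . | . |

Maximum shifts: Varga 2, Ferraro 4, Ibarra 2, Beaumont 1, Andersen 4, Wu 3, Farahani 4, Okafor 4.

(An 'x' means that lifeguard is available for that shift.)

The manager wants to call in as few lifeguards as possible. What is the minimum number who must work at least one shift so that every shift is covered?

12 slots to fill and no one can take more than 4, so at least ⌈12/4⌉ = 3 lifeguards are needed.
Ferraro, Andersen, and Farahani alone can cover everything: Block 1→Andersen, Block 2→Andersen, Block 3→Andersen, Block 4→Andersen, Block 5→Ferraro, Block 6→Farahani, Block 7→Farahani, Block 8→Farahani, Block 9→Ferraro, Block 10→Ferraro, Block 11→Farahani, Block 12→Ferraro.

3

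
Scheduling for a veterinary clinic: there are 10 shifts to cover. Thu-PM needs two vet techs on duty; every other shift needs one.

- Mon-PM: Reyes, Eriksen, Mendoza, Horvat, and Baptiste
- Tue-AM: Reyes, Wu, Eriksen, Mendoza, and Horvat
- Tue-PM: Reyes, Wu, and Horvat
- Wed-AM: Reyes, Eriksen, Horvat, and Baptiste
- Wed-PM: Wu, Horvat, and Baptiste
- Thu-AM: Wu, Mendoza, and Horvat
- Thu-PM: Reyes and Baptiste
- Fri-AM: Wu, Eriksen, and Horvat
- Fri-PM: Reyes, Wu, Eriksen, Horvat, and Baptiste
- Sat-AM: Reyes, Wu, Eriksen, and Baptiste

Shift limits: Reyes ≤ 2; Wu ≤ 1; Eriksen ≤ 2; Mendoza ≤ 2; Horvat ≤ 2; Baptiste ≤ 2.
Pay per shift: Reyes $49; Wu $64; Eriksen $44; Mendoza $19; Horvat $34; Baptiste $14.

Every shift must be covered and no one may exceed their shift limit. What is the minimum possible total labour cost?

Thu-PM can only be covered by Reyes and Baptiste, so that assignment is forced.
Picking the cheapest available vet tech for each shift independently would cost $239, but that ignores the shift limits.
An optimal schedule: Mon-PM→Mendoza, Tue-AM→Horvat, Tue-PM→Reyes, Wed-AM→Eriksen, Wed-PM→Wu, Thu-AM→Mendoza, Thu-PM→Reyes+Baptiste, Fri-AM→Eriksen, Fri-PM→Horvat, Sat-AM→Baptiste.
Total: 19 + 34 + 49 + 44 + 64 + 19 + 49 + 14 + 44 + 34 + 14 = $384.

$384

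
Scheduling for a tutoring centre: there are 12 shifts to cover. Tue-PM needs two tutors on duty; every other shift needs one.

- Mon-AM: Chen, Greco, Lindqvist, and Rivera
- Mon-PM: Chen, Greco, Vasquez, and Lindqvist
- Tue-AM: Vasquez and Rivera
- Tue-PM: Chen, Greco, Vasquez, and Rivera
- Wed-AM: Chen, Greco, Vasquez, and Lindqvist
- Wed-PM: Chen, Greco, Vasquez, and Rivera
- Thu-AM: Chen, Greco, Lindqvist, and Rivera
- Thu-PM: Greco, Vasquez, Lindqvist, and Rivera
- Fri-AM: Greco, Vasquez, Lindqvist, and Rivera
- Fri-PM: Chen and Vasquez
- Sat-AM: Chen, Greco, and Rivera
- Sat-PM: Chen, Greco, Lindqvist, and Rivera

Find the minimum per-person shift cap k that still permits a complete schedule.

With 5 tutors and 13 worker-slots to fill, someone must work at least ⌈13/5⌉ = 3 shifts, so k ≥ 3.
k = 3 works: Mon-AM→Chen, Mon-PM→Greco, Tue-AM→Vasquez, Tue-PM→Vasquez+Rivera, Wed-AM→Greco, Wed-PM→Greco, Thu-AM→Lindqvist, Thu-PM→Vasquez, Fri-AM→Lindqvist, Fri-PM→Chen, Sat-AM→Chen, Sat-PM→Lindqvist.
Loads: Chen 3, Greco 3, Vasquez 3, Lindqvist 3, Rivera 1 — all ≤ 3.

3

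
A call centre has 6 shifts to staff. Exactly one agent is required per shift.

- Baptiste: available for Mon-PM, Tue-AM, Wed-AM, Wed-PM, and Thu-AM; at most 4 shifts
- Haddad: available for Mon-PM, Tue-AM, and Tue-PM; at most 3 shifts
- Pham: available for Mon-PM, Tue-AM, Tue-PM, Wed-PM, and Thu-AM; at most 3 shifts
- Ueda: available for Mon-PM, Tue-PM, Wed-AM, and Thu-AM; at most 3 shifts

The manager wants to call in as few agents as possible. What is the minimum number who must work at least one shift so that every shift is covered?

6 slots to fill and no one can take more than 4, so at least ⌈6/4⌉ = 2 agents are needed.
Baptiste and Haddad alone can cover everything: Mon-PM→Baptiste, Tue-AM→Haddad, Tue-PM→Haddad, Wed-AM→Baptiste, Wed-PM→Baptiste, Thu-AM→Baptiste.

2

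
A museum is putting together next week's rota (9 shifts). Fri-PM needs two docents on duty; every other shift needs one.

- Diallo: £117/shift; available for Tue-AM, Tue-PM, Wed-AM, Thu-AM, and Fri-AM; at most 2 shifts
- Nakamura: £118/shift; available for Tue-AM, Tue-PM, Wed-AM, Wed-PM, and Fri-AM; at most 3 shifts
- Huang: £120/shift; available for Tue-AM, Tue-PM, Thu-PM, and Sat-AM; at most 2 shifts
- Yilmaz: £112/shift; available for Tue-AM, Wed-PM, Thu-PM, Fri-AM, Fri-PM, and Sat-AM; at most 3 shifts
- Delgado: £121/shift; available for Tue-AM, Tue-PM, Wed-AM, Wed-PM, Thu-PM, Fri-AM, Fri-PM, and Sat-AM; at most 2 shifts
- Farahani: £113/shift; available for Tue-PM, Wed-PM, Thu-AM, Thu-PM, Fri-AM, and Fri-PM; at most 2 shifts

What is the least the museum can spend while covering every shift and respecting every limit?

Picking the cheapest available docent for each shift independently would cost £1128, but that ignores the shift limits.
An optimal schedule: Tue-AM→Diallo, Tue-PM→Nakamura, Wed-AM→Diallo, Wed-PM→Nakamura, Thu-AM→Farahani, Thu-PM→Yilmaz, Fri-AM→Nakamura, Fri-PM→Yilmaz+Farahani, Sat-AM→Yilmaz.
Total: 117 + 118 + 117 + 118 + 113 + 112 + 118 + 112 + 113 + 112 = £1150.

£1150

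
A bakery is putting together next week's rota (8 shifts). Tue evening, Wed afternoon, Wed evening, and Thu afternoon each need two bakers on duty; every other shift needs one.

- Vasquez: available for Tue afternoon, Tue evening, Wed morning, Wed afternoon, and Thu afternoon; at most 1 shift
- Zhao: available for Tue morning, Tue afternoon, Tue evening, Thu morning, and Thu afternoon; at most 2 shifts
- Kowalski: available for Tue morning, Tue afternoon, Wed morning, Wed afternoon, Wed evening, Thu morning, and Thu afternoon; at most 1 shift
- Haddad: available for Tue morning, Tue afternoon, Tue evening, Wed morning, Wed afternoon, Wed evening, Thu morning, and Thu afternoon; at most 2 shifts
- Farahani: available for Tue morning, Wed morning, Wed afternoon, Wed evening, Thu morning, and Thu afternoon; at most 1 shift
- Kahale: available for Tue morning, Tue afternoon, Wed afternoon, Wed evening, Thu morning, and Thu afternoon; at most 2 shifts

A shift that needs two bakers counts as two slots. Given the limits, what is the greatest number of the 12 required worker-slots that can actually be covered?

9

Total capacity across all bakers is 1+2+1+2+1+2 = 9, and 12 slots are needed, so at most 9 can be filled.
An assignment achieving 9: Tue morning→Zhao, Tue afternoon→Haddad, Tue evening→Vasquez+Zhao, Wed morning→Kowalski, Wed afternoon→Kahale, Wed evening→Haddad+Farahani, Thu morning→Kahale.
Loads: Vasquez 1/1, Zhao 2/2, Kowalski 1/1, Haddad 2/2, Farahani 1/1, Kahale 2/2.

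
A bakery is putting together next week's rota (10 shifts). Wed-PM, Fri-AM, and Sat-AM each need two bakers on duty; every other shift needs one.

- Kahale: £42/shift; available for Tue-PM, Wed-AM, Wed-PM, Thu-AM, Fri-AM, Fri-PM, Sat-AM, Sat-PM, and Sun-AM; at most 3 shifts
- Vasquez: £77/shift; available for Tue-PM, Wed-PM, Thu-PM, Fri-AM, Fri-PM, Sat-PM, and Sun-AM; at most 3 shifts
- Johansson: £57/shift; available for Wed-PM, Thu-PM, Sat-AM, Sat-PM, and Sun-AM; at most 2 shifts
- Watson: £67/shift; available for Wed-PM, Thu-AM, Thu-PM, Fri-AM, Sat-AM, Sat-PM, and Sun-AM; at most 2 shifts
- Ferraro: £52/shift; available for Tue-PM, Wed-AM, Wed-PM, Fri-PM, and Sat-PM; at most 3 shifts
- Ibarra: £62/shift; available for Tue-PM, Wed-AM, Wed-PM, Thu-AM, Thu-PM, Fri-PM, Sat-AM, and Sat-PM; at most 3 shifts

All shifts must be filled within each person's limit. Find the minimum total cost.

Picking the cheapest available baker for each shift independently would cost £611, but that ignores the shift limits.
An optimal schedule: Tue-PM→Ferraro, Wed-AM→Kahale, Wed-PM→Ferraro+Ibarra, Thu-AM→Kahale, Thu-PM→Johansson, Fri-AM→Kahale+Watson, Fri-PM→Ferraro, Sat-AM→Ibarra+Watson, Sat-PM→Ibarra, Sun-AM→Johansson.
Total: 52 + 42 + 52 + 62 + 42 + 57 + 42 + 67 + 52 + 62 + 67 + 62 + 57 = £716.

£716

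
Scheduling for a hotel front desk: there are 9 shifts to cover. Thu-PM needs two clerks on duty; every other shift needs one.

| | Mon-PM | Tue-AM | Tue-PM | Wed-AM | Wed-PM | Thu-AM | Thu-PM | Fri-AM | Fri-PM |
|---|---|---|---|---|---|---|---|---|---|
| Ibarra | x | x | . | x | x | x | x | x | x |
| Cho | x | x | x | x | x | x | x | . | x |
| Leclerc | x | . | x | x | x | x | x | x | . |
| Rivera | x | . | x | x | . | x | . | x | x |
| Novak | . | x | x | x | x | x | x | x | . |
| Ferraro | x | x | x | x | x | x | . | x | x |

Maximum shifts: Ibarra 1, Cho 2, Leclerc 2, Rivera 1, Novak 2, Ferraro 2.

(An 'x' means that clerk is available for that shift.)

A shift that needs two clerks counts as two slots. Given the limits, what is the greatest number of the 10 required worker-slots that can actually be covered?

10

Total capacity across all clerks is 1+2+2+1+2+2 = 10, and 10 slots are needed, so at most 10 can be filled.
An assignment achieving 10: Mon-PM→Leclerc, Tue-AM→Ibarra, Tue-PM→Rivera, Wed-AM→Ferraro, Wed-PM→Novak, Thu-AM→Ferraro, Thu-PM→Cho+Leclerc, Fri-AM→Novak, Fri-PM→Cho.
Loads: Ibarra 1/1, Cho 2/2, Leclerc 2/2, Rivera 1/1, Novak 2/2, Ferraro 2/2.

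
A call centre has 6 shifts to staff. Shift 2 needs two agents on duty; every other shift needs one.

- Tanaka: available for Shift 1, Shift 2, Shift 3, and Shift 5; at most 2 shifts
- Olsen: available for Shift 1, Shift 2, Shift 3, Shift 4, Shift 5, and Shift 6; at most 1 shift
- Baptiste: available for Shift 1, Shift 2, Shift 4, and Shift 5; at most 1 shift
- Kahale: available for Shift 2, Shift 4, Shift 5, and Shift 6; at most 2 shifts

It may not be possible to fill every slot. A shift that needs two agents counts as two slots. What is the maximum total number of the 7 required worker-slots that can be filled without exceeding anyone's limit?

Total capacity across all agents is 2+1+1+2 = 6, and 7 slots are needed, so at most 6 can be filled.
An assignment achieving 6: Shift 1→Tanaka, Shift 2→Kahale, Shift 3→Tanaka, Shift 4→Baptiste, Shift 5→Kahale, Shift 6→Olsen.
Loads: Tanaka 2/2, Olsen 1/1, Baptiste 1/1, Kahale 2/2.

6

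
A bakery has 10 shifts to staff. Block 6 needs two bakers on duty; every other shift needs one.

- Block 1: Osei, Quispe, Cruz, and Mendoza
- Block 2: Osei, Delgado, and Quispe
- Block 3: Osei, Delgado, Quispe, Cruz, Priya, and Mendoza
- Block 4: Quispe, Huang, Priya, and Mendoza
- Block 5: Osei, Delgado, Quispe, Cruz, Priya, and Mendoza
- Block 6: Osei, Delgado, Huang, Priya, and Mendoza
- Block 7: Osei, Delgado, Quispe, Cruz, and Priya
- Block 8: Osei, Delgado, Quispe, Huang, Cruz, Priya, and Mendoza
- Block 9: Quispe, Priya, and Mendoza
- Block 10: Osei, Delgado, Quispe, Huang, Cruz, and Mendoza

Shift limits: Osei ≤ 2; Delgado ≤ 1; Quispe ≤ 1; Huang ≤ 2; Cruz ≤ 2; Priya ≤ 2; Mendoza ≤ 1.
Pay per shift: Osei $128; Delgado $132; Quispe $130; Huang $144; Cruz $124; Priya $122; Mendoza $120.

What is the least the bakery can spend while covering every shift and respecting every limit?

$1418

Picking the cheapest available baker for each shift independently would cost $1332, but that ignores the shift limits.
An optimal schedule: Block 1→Osei, Block 2→Osei, Block 3→Cruz, Block 4→Huang, Block 5→Cruz, Block 6→Priya+Mendoza, Block 7→Delgado, Block 8→Priya, Block 9→Quispe, Block 10→Huang.
Total: 128 + 128 + 124 + 144 + 124 + 122 + 120 + 132 + 122 + 130 + 144 = $1418.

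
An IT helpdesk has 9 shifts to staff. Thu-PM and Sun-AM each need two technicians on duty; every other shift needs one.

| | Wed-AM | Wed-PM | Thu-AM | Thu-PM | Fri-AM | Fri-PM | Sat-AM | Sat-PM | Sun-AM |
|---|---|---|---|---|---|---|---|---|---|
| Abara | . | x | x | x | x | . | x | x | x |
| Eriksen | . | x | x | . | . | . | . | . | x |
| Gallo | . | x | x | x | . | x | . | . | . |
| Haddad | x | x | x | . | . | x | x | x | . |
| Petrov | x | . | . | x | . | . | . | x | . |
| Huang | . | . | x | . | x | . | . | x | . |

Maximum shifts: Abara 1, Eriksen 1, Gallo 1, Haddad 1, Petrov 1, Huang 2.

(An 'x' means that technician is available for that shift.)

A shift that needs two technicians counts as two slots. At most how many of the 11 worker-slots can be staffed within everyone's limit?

7

Total capacity across all technicians is 1+1+1+1+1+2 = 7, and 11 slots are needed, so at most 7 can be filled.
An assignment achieving 7: Wed-AM→Haddad, Thu-AM→Huang, Thu-PM→Petrov, Fri-AM→Abara, Fri-PM→Gallo, Sat-PM→Huang, Sun-AM→Eriksen.
Loads: Abara 1/1, Eriksen 1/1, Gallo 1/1, Haddad 1/1, Petrov 1/1, Huang 2/2.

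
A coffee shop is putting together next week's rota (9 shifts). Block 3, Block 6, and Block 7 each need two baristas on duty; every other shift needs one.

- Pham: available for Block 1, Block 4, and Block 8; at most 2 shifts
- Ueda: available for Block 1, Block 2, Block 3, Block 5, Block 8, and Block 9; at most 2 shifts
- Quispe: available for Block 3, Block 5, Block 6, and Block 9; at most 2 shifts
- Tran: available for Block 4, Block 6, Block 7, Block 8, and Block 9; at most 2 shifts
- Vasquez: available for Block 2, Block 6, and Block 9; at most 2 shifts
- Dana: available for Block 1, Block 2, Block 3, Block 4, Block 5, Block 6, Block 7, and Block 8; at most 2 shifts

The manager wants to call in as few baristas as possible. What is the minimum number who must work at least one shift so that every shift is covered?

12 slots to fill and no one can take more than 2, so at least ⌈12/2⌉ = 6 baristas are needed.
Pham, Ueda, Quispe, Tran, Vasquez, and Dana alone can cover everything: Block 1→Pham, Block 2→Ueda, Block 3→Ueda+Quispe, Block 4→Pham, Block 5→Quispe, Block 6→Vasquez+Dana, Block 7→Tran+Dana, Block 8→Tran, Block 9→Vasquez.

6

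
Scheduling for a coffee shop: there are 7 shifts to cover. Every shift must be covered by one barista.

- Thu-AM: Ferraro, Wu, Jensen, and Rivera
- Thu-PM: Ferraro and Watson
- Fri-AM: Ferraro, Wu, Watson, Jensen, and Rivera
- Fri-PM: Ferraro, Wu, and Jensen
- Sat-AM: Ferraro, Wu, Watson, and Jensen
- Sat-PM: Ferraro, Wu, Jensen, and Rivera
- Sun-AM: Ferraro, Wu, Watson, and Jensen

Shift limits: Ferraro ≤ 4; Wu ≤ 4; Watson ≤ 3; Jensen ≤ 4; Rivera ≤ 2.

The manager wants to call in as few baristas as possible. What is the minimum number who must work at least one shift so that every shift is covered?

2

7 slots to fill and no one can take more than 4, so at least ⌈7/4⌉ = 2 baristas are needed.
Ferraro and Wu alone can cover everything: Thu-AM→Ferraro, Thu-PM→Ferraro, Fri-AM→Ferraro, Fri-PM→Ferraro, Sat-AM→Wu, Sat-PM→Wu, Sun-AM→Wu.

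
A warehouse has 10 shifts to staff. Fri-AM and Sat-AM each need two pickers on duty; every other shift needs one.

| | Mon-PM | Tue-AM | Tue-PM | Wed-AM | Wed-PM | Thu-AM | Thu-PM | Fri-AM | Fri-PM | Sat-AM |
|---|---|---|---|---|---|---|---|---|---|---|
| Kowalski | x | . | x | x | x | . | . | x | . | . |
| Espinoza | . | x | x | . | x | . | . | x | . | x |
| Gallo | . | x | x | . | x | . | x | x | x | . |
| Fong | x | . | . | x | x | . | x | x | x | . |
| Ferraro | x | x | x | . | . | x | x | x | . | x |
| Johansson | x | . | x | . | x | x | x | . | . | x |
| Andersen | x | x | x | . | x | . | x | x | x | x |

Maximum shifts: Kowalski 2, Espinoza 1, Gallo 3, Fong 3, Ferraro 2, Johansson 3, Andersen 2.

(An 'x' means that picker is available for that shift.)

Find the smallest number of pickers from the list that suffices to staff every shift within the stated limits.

5

12 slots to fill and no one can take more than 3, so at least ⌈12/3⌉ = 4 pickers are needed.
Any 4 pickers together have capacity at most 3+3+3+2 = 11 < 12 slots, so 4 can never suffice.
Kowalski, Espinoza, Gallo, Fong, and Johansson alone can cover everything: Mon-PM→Kowalski, Tue-AM→Gallo, Tue-PM→Johansson, Wed-AM→Kowalski, Wed-PM→Fong, Thu-AM→Johansson, Thu-PM→Fong, Fri-AM→Gallo+Fong, Fri-PM→Gallo, Sat-AM→Espinoza+Johansson.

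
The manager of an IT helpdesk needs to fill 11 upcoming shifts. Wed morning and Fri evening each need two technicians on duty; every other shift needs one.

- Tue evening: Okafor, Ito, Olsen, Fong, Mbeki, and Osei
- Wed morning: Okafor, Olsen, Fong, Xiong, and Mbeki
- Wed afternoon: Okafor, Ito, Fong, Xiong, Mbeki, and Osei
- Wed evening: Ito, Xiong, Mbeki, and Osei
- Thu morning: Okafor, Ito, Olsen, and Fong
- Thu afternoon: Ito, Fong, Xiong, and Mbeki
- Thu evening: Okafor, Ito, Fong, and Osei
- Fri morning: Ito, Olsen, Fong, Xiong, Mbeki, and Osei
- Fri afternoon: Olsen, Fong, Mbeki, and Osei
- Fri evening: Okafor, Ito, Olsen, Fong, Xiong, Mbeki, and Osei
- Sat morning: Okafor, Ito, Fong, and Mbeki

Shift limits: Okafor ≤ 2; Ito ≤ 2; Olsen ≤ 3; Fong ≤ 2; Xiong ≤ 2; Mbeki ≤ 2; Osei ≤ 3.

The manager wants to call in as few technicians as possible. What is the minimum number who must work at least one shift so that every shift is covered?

13 slots to fill and no one can take more than 3, so at least ⌈13/3⌉ = 5 technicians are needed.
Any 5 technicians together have capacity at most 3+3+2+2+2 = 12 < 13 slots, so 5 can never suffice.
Okafor, Ito, Olsen, Fong, Xiong, and Mbeki alone can cover everything: Tue evening→Olsen, Wed morning→Xiong+Mbeki, Wed afternoon→Fong, Wed evening→Ito, Thu morning→Okafor, Thu afternoon→Ito, Thu evening→Okafor, Fri morning→Olsen, Fri afternoon→Olsen, Fri evening→Xiong+Mbeki, Sat morning→Fong.

6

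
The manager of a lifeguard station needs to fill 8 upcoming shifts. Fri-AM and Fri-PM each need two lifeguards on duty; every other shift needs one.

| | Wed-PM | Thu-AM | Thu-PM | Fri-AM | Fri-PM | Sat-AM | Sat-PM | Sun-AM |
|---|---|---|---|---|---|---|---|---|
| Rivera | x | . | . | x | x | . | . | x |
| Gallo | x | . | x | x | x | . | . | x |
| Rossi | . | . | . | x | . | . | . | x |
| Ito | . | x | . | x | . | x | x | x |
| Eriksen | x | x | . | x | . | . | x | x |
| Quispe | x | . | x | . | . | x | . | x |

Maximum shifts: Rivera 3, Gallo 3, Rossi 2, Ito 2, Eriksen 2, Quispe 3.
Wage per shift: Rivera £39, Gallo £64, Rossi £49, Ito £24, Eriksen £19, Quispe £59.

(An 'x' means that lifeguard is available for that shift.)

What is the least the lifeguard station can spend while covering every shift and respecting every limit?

Fri-PM can only be covered by Rivera and Gallo, so that assignment is forced.
Picking the cheapest available lifeguard for each shift independently would cost £305, but that ignores the shift limits.
An optimal schedule: Wed-PM→Rivera, Thu-AM→Eriksen, Thu-PM→Quispe, Fri-AM→Rivera+Rossi, Fri-PM→Rivera+Gallo, Sat-AM→Ito, Sat-PM→Eriksen, Sun-AM→Ito.
Total: 39 + 19 + 59 + 39 + 49 + 39 + 64 + 24 + 19 + 24 = £375.

£375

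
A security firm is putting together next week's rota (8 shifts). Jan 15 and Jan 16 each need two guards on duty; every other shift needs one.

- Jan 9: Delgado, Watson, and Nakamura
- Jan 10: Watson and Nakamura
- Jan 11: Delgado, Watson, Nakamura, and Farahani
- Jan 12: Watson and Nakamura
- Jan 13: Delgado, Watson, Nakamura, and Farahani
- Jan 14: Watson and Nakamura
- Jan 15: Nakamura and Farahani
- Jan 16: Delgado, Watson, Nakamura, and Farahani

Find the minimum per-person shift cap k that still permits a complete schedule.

With 4 guards and 10 worker-slots to fill, someone must work at least ⌈10/4⌉ = 3 shifts, so k ≥ 3.
k = 3 works: Jan 9→Delgado, Jan 10→Watson, Jan 11→Delgado, Jan 12→Watson, Jan 13→Delgado, Jan 14→Watson, Jan 15→Nakamura+Farahani, Jan 16→Nakamura+Farahani.
Loads: Delgado 3, Watson 3, Nakamura 2, Farahani 2 — all ≤ 3.

3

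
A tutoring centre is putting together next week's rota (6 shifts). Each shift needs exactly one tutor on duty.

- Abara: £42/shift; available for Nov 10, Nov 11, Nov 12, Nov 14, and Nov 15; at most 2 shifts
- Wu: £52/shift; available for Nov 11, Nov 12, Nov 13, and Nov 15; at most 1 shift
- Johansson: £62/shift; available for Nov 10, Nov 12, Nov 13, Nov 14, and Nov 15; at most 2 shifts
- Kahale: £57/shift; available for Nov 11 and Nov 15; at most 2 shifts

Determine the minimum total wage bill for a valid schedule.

Picking the cheapest available tutor for each shift independently would cost £262, but that ignores the shift limits.
An optimal schedule: Nov 10→Abara, Nov 11→Kahale, Nov 12→Johansson, Nov 13→Wu, Nov 14→Abara, Nov 15→Kahale.
Total: 42 + 57 + 62 + 52 + 42 + 57 = £312.

£312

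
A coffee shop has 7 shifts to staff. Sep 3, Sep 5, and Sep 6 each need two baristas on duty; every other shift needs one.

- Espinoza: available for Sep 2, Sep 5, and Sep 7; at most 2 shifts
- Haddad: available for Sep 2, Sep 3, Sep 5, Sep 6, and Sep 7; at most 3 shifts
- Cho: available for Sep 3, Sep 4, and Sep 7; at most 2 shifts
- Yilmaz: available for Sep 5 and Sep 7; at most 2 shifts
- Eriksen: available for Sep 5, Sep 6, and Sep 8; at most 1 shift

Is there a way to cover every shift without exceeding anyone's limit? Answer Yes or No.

No

Total capacity is 10 and 10 slots are needed, so capacity alone doesn't rule it out.
Shifts {Sep 6, Sep 8} need 3 worker-slots in total, but the baristas available for any of those shifts (Haddad and Eriksen) can supply at most 2 among them. So no valid schedule exists.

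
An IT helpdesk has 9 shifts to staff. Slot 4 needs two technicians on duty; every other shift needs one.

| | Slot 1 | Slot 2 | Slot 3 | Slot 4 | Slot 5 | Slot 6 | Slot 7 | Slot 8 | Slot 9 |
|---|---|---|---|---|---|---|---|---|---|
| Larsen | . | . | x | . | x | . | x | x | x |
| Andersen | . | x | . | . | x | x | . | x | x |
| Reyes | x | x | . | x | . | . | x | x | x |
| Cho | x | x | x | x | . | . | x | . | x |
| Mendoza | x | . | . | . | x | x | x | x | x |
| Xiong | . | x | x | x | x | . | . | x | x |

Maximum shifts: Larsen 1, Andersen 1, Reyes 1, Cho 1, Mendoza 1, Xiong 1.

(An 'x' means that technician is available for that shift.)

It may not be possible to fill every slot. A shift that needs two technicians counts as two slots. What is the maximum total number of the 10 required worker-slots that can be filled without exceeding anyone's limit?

6

Total capacity across all technicians is 1+1+1+1+1+1 = 6, and 10 slots are needed, so at most 6 can be filled.
An assignment achieving 6: Slot 1→Reyes, Slot 3→Larsen, Slot 4→Cho+Xiong, Slot 5→Mendoza, Slot 6→Andersen.
Loads: Larsen 1/1, Andersen 1/1, Reyes 1/1, Cho 1/1, Mendoza 1/1, Xiong 1/1.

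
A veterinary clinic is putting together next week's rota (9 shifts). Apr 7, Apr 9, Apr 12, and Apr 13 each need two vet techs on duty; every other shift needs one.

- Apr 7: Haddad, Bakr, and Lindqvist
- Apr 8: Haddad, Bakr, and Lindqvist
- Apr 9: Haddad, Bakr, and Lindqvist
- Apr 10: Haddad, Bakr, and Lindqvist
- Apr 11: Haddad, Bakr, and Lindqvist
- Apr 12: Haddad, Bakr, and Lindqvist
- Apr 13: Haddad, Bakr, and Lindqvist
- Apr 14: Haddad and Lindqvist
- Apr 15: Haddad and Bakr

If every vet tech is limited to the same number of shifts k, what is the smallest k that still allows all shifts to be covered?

5

With 3 vet techs and 13 worker-slots to fill, someone must work at least ⌈13/3⌉ = 5 shifts, so k ≥ 5.
k = 5 works: Apr 7→Haddad+Bakr, Apr 8→Haddad, Apr 9→Haddad+Bakr, Apr 10→Bakr, Apr 11→Lindqvist, Apr 12→Bakr+Lindqvist, Apr 13→Bakr+Lindqvist, Apr 14→Haddad, Apr 15→Haddad.
Loads: Haddad 5, Bakr 5, Lindqvist 3 — all ≤ 5.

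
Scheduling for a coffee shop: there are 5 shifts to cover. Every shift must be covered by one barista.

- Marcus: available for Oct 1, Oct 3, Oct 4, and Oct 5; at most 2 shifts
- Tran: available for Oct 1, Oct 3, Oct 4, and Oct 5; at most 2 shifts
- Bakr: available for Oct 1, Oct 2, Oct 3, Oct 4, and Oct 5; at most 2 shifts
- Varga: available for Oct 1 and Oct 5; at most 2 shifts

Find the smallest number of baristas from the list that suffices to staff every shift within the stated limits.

5 slots to fill and no one can take more than 2, so at least ⌈5/2⌉ = 3 baristas are needed.
Marcus, Tran, and Bakr alone can cover everything: Oct 1→Marcus, Oct 2→Bakr, Oct 3→Marcus, Oct 4→Tran, Oct 5→Tran.

3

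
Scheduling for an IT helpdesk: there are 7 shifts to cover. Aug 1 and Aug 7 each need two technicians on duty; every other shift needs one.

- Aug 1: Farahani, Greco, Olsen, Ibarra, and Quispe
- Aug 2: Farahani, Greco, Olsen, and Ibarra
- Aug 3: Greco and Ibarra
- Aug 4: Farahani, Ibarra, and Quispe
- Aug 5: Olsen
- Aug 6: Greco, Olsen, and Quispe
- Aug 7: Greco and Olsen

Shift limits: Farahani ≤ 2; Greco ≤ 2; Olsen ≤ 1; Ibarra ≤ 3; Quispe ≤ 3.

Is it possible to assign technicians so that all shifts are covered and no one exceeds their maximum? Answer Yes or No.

Total capacity is 11 and 9 slots are needed, so capacity alone doesn't rule it out.
Shifts {Aug 5, Aug 7} need 3 worker-slots in total, but the technicians available for any of those shifts (Greco and Olsen) can supply at most 2 among them. So no valid schedule exists.

No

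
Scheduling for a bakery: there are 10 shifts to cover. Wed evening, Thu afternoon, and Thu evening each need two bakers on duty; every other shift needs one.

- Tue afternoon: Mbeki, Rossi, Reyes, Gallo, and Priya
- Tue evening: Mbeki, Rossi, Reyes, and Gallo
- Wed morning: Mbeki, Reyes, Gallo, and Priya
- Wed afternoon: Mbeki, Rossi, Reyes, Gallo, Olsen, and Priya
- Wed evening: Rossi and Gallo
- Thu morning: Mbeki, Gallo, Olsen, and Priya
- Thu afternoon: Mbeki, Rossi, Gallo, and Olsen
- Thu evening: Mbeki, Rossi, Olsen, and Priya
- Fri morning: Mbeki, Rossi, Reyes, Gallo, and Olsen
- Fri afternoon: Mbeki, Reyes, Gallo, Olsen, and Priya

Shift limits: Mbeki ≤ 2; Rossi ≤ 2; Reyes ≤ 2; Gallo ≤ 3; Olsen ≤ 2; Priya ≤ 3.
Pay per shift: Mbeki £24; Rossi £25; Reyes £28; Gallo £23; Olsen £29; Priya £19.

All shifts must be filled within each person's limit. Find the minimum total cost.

Wed evening can only be covered by Rossi and Gallo, so that assignment is forced.
Picking the cheapest available baker for each shift independently would cost £279, but that ignores the shift limits.
An optimal schedule: Tue afternoon→Priya, Tue evening→Gallo, Wed morning→Priya, Wed afternoon→Reyes, Wed evening→Gallo+Rossi, Thu morning→Priya, Thu afternoon→Mbeki+Rossi, Thu evening→Mbeki+Olsen, Fri morning→Gallo, Fri afternoon→Reyes.
Total: 19 + 23 + 19 + 28 + 23 + 25 + 19 + 24 + 25 + 24 + 29 + 23 + 28 = £309.

£309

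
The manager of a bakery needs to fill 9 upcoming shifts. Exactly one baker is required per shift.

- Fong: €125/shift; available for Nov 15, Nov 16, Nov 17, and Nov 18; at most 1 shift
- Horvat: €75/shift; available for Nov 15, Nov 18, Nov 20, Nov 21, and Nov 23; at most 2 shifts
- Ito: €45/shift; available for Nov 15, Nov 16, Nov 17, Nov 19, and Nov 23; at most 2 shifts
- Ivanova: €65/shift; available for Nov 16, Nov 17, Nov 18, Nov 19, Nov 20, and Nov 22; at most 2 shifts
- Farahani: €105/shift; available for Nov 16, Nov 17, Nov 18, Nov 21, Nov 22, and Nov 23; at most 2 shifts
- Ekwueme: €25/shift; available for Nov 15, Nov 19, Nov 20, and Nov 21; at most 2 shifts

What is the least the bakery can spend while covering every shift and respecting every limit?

Picking the cheapest available baker for each shift independently would cost €365, but that ignores the shift limits.
An optimal schedule: Nov 15→Ito, Nov 16→Ivanova, Nov 17→Farahani, Nov 18→Horvat, Nov 19→Ekwueme, Nov 20→Ekwueme, Nov 21→Horvat, Nov 22→Ivanova, Nov 23→Ito.
Total: 45 + 65 + 105 + 75 + 25 + 25 + 75 + 65 + 45 = €525.

€525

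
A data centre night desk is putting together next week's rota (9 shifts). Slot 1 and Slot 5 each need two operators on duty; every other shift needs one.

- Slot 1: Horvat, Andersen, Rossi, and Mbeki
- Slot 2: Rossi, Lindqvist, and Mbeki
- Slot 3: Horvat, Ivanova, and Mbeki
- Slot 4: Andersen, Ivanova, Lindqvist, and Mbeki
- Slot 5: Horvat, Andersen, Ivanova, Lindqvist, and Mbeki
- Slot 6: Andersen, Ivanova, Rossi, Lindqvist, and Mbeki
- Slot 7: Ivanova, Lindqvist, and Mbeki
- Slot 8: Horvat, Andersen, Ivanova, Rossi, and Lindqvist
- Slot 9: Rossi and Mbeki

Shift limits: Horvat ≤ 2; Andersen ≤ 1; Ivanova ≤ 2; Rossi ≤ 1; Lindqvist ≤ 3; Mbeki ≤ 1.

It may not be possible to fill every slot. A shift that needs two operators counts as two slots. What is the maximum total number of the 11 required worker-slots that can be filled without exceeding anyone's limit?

10

Total capacity across all operators is 2+1+2+1+3+1 = 10, and 11 slots are needed, so at most 10 can be filled.
An assignment achieving 10: Slot 1→Horvat+Andersen, Slot 2→Lindqvist, Slot 3→Horvat, Slot 4→Ivanova, Slot 5→Lindqvist+Mbeki, Slot 6→Lindqvist, Slot 7→Ivanova, Slot 9→Rossi.
Loads: Horvat 2/2, Andersen 1/1, Ivanova 2/2, Rossi 1/1, Lindqvist 3/3, Mbeki 1/1.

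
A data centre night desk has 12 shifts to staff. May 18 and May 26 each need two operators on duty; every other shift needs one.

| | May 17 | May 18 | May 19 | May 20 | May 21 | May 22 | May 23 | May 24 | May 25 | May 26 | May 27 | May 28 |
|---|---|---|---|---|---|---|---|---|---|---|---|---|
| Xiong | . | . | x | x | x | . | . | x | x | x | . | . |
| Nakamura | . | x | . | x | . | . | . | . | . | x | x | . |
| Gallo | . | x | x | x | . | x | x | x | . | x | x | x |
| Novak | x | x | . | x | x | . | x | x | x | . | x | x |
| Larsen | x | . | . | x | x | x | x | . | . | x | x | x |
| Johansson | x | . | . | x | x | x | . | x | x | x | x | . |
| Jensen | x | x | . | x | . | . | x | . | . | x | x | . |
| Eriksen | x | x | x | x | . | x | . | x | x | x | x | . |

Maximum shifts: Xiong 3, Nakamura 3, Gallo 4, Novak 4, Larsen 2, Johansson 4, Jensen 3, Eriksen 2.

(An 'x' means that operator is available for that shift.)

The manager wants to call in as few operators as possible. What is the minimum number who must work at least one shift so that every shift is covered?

14 slots to fill and no one can take more than 4, so at least ⌈14/4⌉ = 4 operators are needed.
Xiong, Nakamura, Gallo, and Novak alone can cover everything: May 17→Novak, May 18→Nakamura+Novak, May 19→Xiong, May 20→Novak, May 21→Xiong, May 22→Gallo, May 23→Gallo, May 24→Novak, May 25→Xiong, May 26→Nakamura+Gallo, May 27→Nakamura, May 28→Gallo.

4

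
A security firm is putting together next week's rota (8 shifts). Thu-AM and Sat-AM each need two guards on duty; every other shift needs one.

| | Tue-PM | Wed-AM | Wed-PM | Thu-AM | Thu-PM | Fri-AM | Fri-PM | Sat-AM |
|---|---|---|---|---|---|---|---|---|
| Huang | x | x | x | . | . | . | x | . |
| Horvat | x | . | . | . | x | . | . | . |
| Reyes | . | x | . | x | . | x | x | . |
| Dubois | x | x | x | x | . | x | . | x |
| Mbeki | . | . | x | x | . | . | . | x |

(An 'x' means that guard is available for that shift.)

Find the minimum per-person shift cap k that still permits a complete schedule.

With 5 guards and 10 worker-slots to fill, someone must work at least ⌈10/5⌉ = 2 shifts, so k ≥ 2.
k = 2 works: Tue-PM→Horvat, Wed-AM→Huang, Wed-PM→Dubois, Thu-AM→Reyes+Mbeki, Thu-PM→Horvat, Fri-AM→Reyes, Fri-PM→Huang, Sat-AM→Dubois+Mbeki.
Loads: Huang 2, Horvat 2, Reyes 2, Dubois 2, Mbeki 2 — all ≤ 2.

2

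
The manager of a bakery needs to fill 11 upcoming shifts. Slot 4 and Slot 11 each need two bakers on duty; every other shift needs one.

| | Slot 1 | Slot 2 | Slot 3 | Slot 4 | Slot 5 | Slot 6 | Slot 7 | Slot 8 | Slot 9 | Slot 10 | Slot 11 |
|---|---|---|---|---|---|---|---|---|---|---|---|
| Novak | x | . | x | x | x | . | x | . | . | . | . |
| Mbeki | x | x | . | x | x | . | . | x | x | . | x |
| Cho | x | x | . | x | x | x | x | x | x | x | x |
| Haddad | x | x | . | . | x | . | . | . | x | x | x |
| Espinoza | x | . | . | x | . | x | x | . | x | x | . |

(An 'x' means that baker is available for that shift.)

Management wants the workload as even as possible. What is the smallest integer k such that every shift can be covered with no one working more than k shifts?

3

With 5 bakers and 13 worker-slots to fill, someone must work at least ⌈13/5⌉ = 3 shifts, so k ≥ 3.
k = 3 works: Slot 1→Haddad, Slot 2→Mbeki, Slot 3→Novak, Slot 4→Novak+Espinoza, Slot 5→Haddad, Slot 6→Cho, Slot 7→Novak, Slot 8→Mbeki, Slot 9→Haddad, Slot 10→Cho, Slot 11→Mbeki+Cho.
Loads: Novak 3, Mbeki 3, Cho 3, Haddad 3, Espinoza 1 — all ≤ 3.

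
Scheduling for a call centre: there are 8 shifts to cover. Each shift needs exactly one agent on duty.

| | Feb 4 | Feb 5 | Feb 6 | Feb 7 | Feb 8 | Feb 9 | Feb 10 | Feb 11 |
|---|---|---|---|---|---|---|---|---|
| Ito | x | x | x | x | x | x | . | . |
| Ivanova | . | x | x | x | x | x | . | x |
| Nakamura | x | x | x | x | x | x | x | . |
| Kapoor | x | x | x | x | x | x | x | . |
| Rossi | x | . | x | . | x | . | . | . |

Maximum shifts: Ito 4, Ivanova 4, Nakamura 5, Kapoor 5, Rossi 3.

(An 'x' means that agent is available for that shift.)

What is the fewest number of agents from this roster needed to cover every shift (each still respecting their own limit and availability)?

2

8 slots to fill and no one can take more than 5, so at least ⌈8/5⌉ = 2 agents are needed.
Ivanova and Nakamura alone can cover everything: Feb 4→Nakamura, Feb 5→Ivanova, Feb 6→Ivanova, Feb 7→Ivanova, Feb 8→Nakamura, Feb 9→Nakamura, Feb 10→Nakamura, Feb 11→Ivanova.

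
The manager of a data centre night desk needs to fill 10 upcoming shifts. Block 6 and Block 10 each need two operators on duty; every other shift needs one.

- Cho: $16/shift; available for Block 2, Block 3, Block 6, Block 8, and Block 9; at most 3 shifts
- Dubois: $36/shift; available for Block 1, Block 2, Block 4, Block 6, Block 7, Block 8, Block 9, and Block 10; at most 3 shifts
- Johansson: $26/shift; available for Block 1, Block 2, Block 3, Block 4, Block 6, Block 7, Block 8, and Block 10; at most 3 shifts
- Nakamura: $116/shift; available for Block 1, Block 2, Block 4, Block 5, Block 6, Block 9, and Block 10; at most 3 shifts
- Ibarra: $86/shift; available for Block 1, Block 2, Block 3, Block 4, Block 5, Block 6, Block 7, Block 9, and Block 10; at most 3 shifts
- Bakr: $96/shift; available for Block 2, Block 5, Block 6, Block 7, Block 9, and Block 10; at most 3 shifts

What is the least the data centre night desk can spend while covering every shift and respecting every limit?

$492

Picking the cheapest available operator for each shift independently would cost $332, but that ignores the shift limits.
An optimal schedule: Block 1→Johansson, Block 2→Dubois, Block 3→Cho, Block 4→Johansson, Block 5→Ibarra, Block 6→Dubois+Ibarra, Block 7→Johansson, Block 8→Cho, Block 9→Cho, Block 10→Dubois+Ibarra.
Total: 26 + 36 + 16 + 26 + 86 + 36 + 86 + 26 + 16 + 16 + 36 + 86 = $492.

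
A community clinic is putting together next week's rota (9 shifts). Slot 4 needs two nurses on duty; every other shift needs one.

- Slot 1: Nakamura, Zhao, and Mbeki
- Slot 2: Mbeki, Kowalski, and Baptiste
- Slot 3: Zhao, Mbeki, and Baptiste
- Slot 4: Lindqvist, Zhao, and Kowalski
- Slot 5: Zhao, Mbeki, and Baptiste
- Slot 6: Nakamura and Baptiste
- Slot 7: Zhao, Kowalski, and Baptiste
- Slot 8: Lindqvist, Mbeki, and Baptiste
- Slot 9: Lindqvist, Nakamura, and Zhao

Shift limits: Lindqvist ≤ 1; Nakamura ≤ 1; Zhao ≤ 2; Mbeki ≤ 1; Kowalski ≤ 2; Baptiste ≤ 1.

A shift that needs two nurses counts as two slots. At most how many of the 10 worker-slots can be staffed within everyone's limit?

8

Total capacity across all nurses is 1+1+2+1+2+1 = 8, and 10 slots are needed, so at most 8 can be filled.
An assignment achieving 8: Slot 1→Zhao, Slot 2→Mbeki, Slot 3→Zhao, Slot 4→Lindqvist+Kowalski, Slot 5→Baptiste, Slot 6→Nakamura, Slot 7→Kowalski.
Loads: Lindqvist 1/1, Nakamura 1/1, Zhao 2/2, Mbeki 1/1, Kowalski 2/2, Baptiste 1/1.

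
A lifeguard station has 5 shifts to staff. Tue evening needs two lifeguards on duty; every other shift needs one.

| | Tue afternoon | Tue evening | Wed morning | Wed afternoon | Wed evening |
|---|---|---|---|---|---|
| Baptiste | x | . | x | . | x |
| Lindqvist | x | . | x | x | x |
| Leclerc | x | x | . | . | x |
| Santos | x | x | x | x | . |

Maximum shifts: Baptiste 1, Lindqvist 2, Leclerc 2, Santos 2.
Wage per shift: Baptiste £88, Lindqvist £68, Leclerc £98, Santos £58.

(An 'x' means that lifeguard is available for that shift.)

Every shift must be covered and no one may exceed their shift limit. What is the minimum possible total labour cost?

£438

Tue evening can only be covered by Leclerc and Santos, so that assignment is forced.
Picking the cheapest available lifeguard for each shift independently would cost £398, but that ignores the shift limits.
An optimal schedule: Tue afternoon→Baptiste, Tue evening→Santos+Leclerc, Wed morning→Lindqvist, Wed afternoon→Santos, Wed evening→Lindqvist.
Total: 88 + 58 + 98 + 68 + 58 + 68 = £438.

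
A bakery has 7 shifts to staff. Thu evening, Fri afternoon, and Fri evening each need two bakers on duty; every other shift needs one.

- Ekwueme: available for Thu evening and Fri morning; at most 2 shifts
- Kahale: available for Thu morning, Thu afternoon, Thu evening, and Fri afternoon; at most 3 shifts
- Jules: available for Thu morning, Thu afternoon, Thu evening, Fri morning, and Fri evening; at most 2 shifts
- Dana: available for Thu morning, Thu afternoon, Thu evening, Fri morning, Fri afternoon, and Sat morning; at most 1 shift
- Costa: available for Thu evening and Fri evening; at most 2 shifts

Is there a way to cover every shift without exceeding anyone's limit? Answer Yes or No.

No

Total capacity is 10 and 10 slots are needed, so capacity alone doesn't rule it out.
Shifts {Fri afternoon, Sat morning} need 3 worker-slots in total, but the bakers available for any of those shifts (Kahale and Dana) can supply at most 2 among them. So no valid schedule exists.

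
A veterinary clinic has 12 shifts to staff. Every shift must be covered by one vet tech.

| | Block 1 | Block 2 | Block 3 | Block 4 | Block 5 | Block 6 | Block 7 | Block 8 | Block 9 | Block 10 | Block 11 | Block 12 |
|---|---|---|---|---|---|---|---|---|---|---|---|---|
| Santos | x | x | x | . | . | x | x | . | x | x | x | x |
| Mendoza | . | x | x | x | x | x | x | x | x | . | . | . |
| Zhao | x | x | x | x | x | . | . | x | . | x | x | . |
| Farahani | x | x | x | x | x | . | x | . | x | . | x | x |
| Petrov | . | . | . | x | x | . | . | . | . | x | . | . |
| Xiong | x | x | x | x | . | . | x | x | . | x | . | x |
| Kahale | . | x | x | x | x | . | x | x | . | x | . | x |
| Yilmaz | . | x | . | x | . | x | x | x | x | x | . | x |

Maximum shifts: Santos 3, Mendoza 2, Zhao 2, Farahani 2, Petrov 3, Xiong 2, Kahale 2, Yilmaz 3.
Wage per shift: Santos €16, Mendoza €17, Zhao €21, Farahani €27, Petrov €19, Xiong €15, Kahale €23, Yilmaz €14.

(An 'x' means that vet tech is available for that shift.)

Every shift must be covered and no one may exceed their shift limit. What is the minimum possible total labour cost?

Picking the cheapest available vet tech for each shift independently would cost €175, but that ignores the shift limits.
An optimal schedule: Block 1→Xiong, Block 2→Mendoza, Block 3→Santos, Block 4→Petrov, Block 5→Mendoza, Block 6→Yilmaz, Block 7→Santos, Block 8→Yilmaz, Block 9→Yilmaz, Block 10→Petrov, Block 11→Santos, Block 12→Xiong.
Total: 15 + 17 + 16 + 19 + 17 + 14 + 16 + 14 + 14 + 19 + 16 + 15 = €192.

€192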